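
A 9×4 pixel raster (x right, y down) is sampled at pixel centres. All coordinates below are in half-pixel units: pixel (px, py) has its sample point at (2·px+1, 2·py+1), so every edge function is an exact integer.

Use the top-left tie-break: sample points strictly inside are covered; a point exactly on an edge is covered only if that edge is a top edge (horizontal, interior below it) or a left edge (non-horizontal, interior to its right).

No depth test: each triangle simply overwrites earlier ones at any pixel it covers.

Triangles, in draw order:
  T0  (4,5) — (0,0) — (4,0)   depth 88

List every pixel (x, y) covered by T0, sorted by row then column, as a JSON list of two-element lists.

T0:
  2·area = 20
  edge (4, 5)→(0, 0): d=(-4,-5) top-left  bias=+0
  edge (0, 0)→(4, 0): d=(4,0) top-left  bias=+0
  edge (4, 0)→(4, 5): d=(0,5) right/bottom  bias=-1
    (0,0)@(1, 1): e=[1,4,15] → #
    (1,0)@(3, 1): e=[11,4,5] → #
    (2,0)@(5, 1): e=[21,4,-5] → ·
    (0,1)@(1, 3): e=[-7,12,15] → ·
    (1,1)@(3, 3): e=[3,12,5] → #
    (2,1)@(5, 3): e=[13,12,-5] → ·
    (1,2)@(3, 5): e=[-5,20,5] → ·
  covered (3 px):
    # # · · · · · · ·
    · # · · · · · · ·
    · · · · · · · · ·
    · · · · · · · · ·

Result: [[0,0],[1,0],[1,1]]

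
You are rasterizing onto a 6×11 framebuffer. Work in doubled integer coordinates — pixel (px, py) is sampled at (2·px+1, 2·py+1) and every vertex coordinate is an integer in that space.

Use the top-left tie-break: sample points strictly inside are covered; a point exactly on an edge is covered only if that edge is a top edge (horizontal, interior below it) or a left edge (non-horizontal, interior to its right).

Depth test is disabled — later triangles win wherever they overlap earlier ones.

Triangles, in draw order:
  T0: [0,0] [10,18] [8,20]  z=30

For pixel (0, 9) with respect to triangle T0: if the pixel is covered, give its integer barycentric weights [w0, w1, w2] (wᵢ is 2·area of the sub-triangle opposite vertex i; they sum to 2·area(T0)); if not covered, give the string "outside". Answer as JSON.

T0:
  2·area = 56
  edge (0, 0)→(10, 18): d=(10,18) right/bottom  bias=-1
  edge (10, 18)→(8, 20): d=(-2,2) right/bottom  bias=-1
  edge (8, 20)→(0, 0): d=(-8,-20) top-left  bias=+0
    (1,3)@(3, 7): e=[16,36,4] → X
    (2,3)@(5, 7): e=[-20,32,44] → .
    (1,4)@(3, 9): e=[36,32,-12] → .
    (2,4)@(5, 9): e=[0,28,28] → .  [on edge]
    (2,5)@(5, 11): e=[20,24,12] → X
    (3,5)@(7, 11): e=[-16,20,52] → .
    (2,6)@(5, 13): e=[40,20,-4] → .
    (3,6)@(7, 13): e=[4,16,36] → X
    (4,6)@(9, 13): e=[-32,12,76] → .
    (3,7)@(7, 15): e=[24,12,20] → X
    (4,7)@(9, 15): e=[-12,8,60] → .
    (3,8)@(7, 17): e=[44,8,4] → X
    (5,8)@(11, 17): e=[-28,0,84] → .  [on edge]
    (4,9)@(9, 19): e=[28,0,28] → .  [on edge]
    (3,10)@(7, 21): e=[84,0,-28] → .  [on edge]
  covered (6 px):
    . . . . . .
    . . . . . .
    . . . . . .
    . X . . . .
    . . . . . .
    . . X . . .
    . . . X . .
    . . . X . .
    . . . X X .
    . . . . . .
    . . . . . .

Final: "outside"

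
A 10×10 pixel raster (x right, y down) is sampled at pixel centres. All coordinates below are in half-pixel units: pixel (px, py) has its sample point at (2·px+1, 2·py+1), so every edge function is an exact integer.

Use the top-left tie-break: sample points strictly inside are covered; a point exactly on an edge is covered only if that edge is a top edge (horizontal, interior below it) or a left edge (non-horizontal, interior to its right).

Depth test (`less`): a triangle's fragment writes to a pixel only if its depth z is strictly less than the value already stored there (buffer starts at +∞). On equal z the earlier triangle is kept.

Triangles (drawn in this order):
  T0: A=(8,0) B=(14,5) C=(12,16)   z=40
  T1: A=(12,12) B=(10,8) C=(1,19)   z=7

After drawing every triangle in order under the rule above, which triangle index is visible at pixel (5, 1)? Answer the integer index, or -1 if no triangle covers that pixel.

T0:
  2·area = 76
  edge (8, 0)→(14, 5): d=(6,5) right/bottom  bias=-1
  edge (14, 5)→(12, 16): d=(-2,11) right/bottom  bias=-1
  edge (12, 16)→(8, 0): d=(-4,-16) top-left  bias=+0
    (4,0)@(9, 1): e=[1,63,12] → X
    (5,0)@(11, 1): e=[-9,41,44] → .
    (4,1)@(9, 3): e=[13,59,4] → X
    (5,1)@(11, 3): e=[3,37,36] → X
    (6,1)@(13, 3): e=[-7,15,68] → .
    (4,2)@(9, 5): e=[25,55,-4] → .
    (5,2)@(11, 5): e=[15,33,28] → X
    (6,2)@(13, 5): e=[5,11,60] → X
    (7,2)@(15, 5): e=[-5,-11,92] → .
    (5,3)@(11, 7): e=[27,29,20] → X
    (7,3)@(15, 7): e=[7,-15,84] → .
    (5,4)@(11, 9): e=[39,25,12] → X
  covered (10 px):
    . . . . X . . . . .
    . . . . X X . . . .
    . . . . . X X . . .
    . . . . . X X . . .
    . . . . . X X . . .
    . . . . . X . . . .
    . . . . . . . . . .
    . . . . . . . . . .
    . . . . . . . . . .
    . . . . . . . . . .
T1:
  2·area = 58  (B↔C swapped to make it positive)
  edge (12, 12)→(1, 19): d=(-11,7) right/bottom  bias=-1
  edge (1, 19)→(10, 8): d=(9,-11) top-left  bias=+0
  edge (10, 8)→(12, 12): d=(2,4) right/bottom  bias=-1
    (4,5)@(9, 11): e=[32,16,10] → X
    (5,5)@(11, 11): e=[18,38,2] → X
    (6,5)@(13, 11): e=[4,60,-6] → .
    (3,6)@(7, 13): e=[24,12,22] → X
    (5,6)@(11, 13): e=[-4,56,6] → .
    (2,7)@(5, 15): e=[16,8,34] → X
    (4,7)@(9, 15): e=[-12,52,18] → .
    (1,8)@(3, 17): e=[8,4,46] → X
    (2,8)@(5, 17): e=[-6,26,38] → .
    (3,8)@(7, 17): e=[-20,48,30] → .
    (0,9)@(1, 19): e=[0,0,58] → .  [on edge]
    (1,9)@(3, 19): e=[-14,22,50] → .
  covered (7 px):
    . . . . . . . . . .
    . . . . . . . . . .
    . . . . . . . . . .
    . . . . . . . . . .
    . . . . . . . . . .
    . . . . X X . . . .
    . . . X X . . . . .
    . . X X . . . . . .
    . X . . . . . . . .
    . . . . . . . . . .

Z-buffer (winner per pixel, '.' = empty):
  . . . . 0 . . . . .
  . . . . 0 0 . . . .
  . . . . . 0 0 . . .
  . . . . . 0 0 . . .
  . . . . . 0 0 . . .
  . . . . 1 1 . . . .
  . . . 1 1 . . . . .
  . . 1 1 . . . . . .
  . 1 . . . . . . . .
  . . . . . . . . . .

Final: 0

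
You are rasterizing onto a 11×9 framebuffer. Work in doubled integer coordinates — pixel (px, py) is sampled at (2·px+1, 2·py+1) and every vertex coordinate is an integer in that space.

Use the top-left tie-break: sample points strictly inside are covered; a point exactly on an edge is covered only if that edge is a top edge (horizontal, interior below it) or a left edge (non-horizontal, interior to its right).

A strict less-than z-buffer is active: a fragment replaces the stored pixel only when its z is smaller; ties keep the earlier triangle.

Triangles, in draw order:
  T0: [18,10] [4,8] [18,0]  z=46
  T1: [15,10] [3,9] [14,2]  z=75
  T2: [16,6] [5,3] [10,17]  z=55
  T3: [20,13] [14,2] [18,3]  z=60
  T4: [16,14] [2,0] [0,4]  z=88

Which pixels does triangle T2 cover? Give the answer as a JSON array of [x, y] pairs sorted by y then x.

T0:
  2·area = 140
  edge (18, 10)→(4, 8): d=(-14,-2) top-left  bias=+0
  edge (4, 8)→(18, 0): d=(14,-8) top-left  bias=+0
  edge (18, 0)→(18, 10): d=(0,10) right/bottom  bias=-1
    (8,0)@(17, 1): e=[124,6,10] → X
    (9,0)@(19, 1): e=[128,22,-10] → .
    (6,1)@(13, 3): e=[88,2,50] → X
    (7,1)@(15, 3): e=[92,18,30] → X
    (9,1)@(19, 3): e=[100,50,-10] → .
    (5,2)@(11, 5): e=[56,14,70] → X
    (9,2)@(19, 5): e=[72,78,-10] → .
    (3,3)@(7, 7): e=[20,10,110] → X
    (4,3)@(9, 7): e=[24,26,90] → X
    (9,3)@(19, 7): e=[44,106,-10] → .
    (3,4)@(7, 9): e=[-8,38,110] → .
    (4,4)@(9, 9): e=[-4,54,90] → .
    (5,4)@(11, 9): e=[0,70,70] → X  [on edge]
  covered (18 px):
    . . . . . . . . X . .
    . . . . . . X X X . .
    . . . . . X X X X . .
    . . . X X X X X X . .
    . . . . . X X X X . .
    . . . . . . . . . . .
    . . . . . . . . . . .
    . . . . . . . . . . .
    . . . . . . . . . . .
T1:
  2·area = 95
  edge (15, 10)→(3, 9): d=(-12,-1) top-left  bias=+0
  edge (3, 9)→(14, 2): d=(11,-7) top-left  bias=+0
  edge (14, 2)→(15, 10): d=(1,8) right/bottom  bias=-1
    (6,1)@(13, 3): e=[82,4,9] → X
    (7,1)@(15, 3): e=[84,18,-7] → .
    (5,2)@(11, 5): e=[56,12,27] → X
    (7,2)@(15, 5): e=[60,40,-5] → .
    (3,3)@(7, 7): e=[28,6,61] → X
    (4,3)@(9, 7): e=[30,20,45] → X
    (7,3)@(15, 7): e=[36,62,-3] → .
    (1,4)@(3, 9): e=[0,0,95] → X  [on edge]
    (2,4)@(5, 9): e=[2,14,79] → X
    (7,4)@(15, 9): e=[12,84,-1] → .
    (1,5)@(3, 11): e=[-24,22,97] → .
    (2,5)@(5, 11): e=[-22,36,81] → .
  covered (13 px):
    . . . . . . . . . . .
    . . . . . . X . . . .
    . . . . . X X . . . .
    . . . X X X X . . . .
    . X X X X X X . . . .
    . . . . . . . . . . .
    . . . . . . . . . . .
    . . . . . . . . . . .
    . . . . . . . . . . .
T2:
  2·area = 139  (B↔C swapped to make it positive)
  edge (16, 6)→(10, 17): d=(-6,11) right/bottom  bias=-1
  edge (10, 17)→(5, 3): d=(-5,-14) top-left  bias=+0
  edge (5, 3)→(16, 6): d=(11,3) right/bottom  bias=-1
    (2,1)@(5, 3): e=[139,0,0] → .  [on edge]
    (3,2)@(7, 5): e=[105,18,16] → X
    (4,2)@(9, 5): e=[83,46,10] → X
    (5,2)@(11, 5): e=[61,74,4] → X
    (6,2)@(13, 5): e=[39,102,-2] → .
    (3,3)@(7, 7): e=[93,8,38] → X
    (6,3)@(13, 7): e=[27,92,20] → X
    (7,3)@(15, 7): e=[5,120,14] → X
    (8,3)@(17, 7): e=[-17,148,8] → .
    (3,4)@(7, 9): e=[81,-2,60] → .
    (4,4)@(9, 9): e=[59,26,54] → X
    (7,4)@(15, 9): e=[-7,110,36] → .
  covered (17 px):
    . . . . . . . . . . .
    . . . . . . . . . . .
    . . . X X X . . . . .
    . . . X X X X X . . .
    . . . . X X X . . . .
    . . . . X X X . . . .
    . . . . X X . . . . .
    . . . . . X . . . . .
    . . . . . . . . . . .
T3:
  2·area = 38
  edge (20, 13)→(14, 2): d=(-6,-11) top-left  bias=+0
  edge (14, 2)→(18, 3): d=(4,1) right/bottom  bias=-1
  edge (18, 3)→(20, 13): d=(2,10) right/bottom  bias=-1
    (7,1)@(15, 3): e=[5,3,30] → X
    (8,1)@(17, 3): e=[27,1,10] → X
    (9,1)@(19, 3): e=[49,-1,-10] → .
    (7,2)@(15, 5): e=[-7,11,34] → .
    (8,2)@(17, 5): e=[15,9,14] → X
    (9,2)@(19, 5): e=[37,7,-6] → .
    (8,3)@(17, 7): e=[3,17,18] → X
    (9,3)@(19, 7): e=[25,15,-2] → .
    (8,4)@(17, 9): e=[-9,25,22] → .
    (9,4)@(19, 9): e=[13,23,2] → X
    (10,4)@(21, 9): e=[35,21,-18] → .
    (9,5)@(19, 11): e=[1,31,6] → X
  covered (6 px):
    . . . . . . . . . . .
    . . . . . . . X X . .
    . . . . . . . . X . .
    . . . . . . . . X . .
    . . . . . . . . . X .
    . . . . . . . . . X .
    . . . . . . . . . . .
    . . . . . . . . . . .
    . . . . . . . . . . .
T4:
  2·area = 84  (B↔C swapped to make it positive)
  edge (16, 14)→(0, 4): d=(-16,-10) top-left  bias=+0
  edge (0, 4)→(2, 0): d=(2,-4) top-left  bias=+0
  edge (2, 0)→(16, 14): d=(14,14) right/bottom  bias=-1
    (1,0)@(3, 1): e=[78,6,0] → .  [on edge]
    (0,1)@(1, 3): e=[26,2,56] → X
    (1,1)@(3, 3): e=[46,10,28] → X
    (2,1)@(5, 3): e=[66,18,0] → .  [on edge]
    (0,2)@(1, 5): e=[-6,6,84] → .
    (1,2)@(3, 5): e=[14,14,56] → X
    (2,2)@(5, 5): e=[34,22,28] → X
    (3,2)@(7, 5): e=[54,30,0] → .  [on edge]
    (1,3)@(3, 7): e=[-18,18,84] → .
    (2,3)@(5, 7): e=[2,26,56] → X
    (3,3)@(7, 7): e=[22,34,28] → X
    (4,3)@(9, 7): e=[42,42,0] → .  [on edge]
    (5,4)@(11, 9): e=[30,54,0] → .  [on edge]
    (6,5)@(13, 11): e=[18,66,0] → .  [on edge]
    (7,6)@(15, 13): e=[6,78,0] → .  [on edge]
    (8,7)@(17, 15): e=[-6,90,0] → .  [on edge]
    (9,8)@(19, 17): e=[-18,102,0] → .  [on edge]
  covered (7 px):
    . . . . . . . . . . .
    X X . . . . . . . . .
    . X X . . . . . . . .
    . . X X . . . . . . .
    . . . . X . . . . . .
    . . . . . . . . . . .
    . . . . . . . . . . .
    . . . . . . . . . . .
    . . . . . . . . . . .

Answer: [[3,2],[4,2],[5,2],[3,3],[4,3],[5,3],[6,3],[7,3],[4,4],[5,4],[6,4],[4,5],[5,5],[6,5],[4,6],[5,6],[5,7]]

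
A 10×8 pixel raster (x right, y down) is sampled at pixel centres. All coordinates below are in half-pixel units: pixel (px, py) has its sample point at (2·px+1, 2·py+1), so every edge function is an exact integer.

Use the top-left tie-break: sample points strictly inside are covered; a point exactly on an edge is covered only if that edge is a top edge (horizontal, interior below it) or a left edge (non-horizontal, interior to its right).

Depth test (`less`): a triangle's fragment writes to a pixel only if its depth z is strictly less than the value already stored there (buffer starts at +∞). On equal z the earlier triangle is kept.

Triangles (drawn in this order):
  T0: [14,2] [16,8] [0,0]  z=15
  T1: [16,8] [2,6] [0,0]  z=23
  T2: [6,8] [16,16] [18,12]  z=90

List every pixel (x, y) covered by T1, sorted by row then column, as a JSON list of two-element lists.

T0:
  2·area = 80
  edge (14, 2)→(16, 8): d=(2,6) right/bottom  bias=-1
  edge (16, 8)→(0, 0): d=(-16,-8) top-left  bias=+0
  edge (0, 0)→(14, 2): d=(14,2) right/bottom  bias=-1
    (1,0)@(3, 1): e=[64,8,8] → X
    (2,0)@(5, 1): e=[52,24,4] → X
    (3,0)@(7, 1): e=[40,40,0] → .  [on edge]
    (1,1)@(3, 3): e=[68,-24,36] → .
    (2,1)@(5, 3): e=[56,-8,32] → .
    (3,1)@(7, 3): e=[44,8,28] → X
    (4,1)@(9, 3): e=[32,24,24] → X
    (5,1)@(11, 3): e=[20,40,20] → X
    (6,1)@(13, 3): e=[8,56,16] → X
    (7,1)@(15, 3): e=[-4,72,12] → .
    (3,2)@(7, 5): e=[48,-24,56] → .
    (4,2)@(9, 5): e=[36,-8,52] → .
    (7,2)@(15, 5): e=[0,40,40] → .  [on edge]
    (8,5)@(17, 11): e=[0,-40,120] → .  [on edge]
  covered (9 px):
    . X X . . . . . . .
    . . . X X X X . . .
    . . . . . X X . . .
    . . . . . . . X . .
    . . . . . . . . . .
    . . . . . . . . . .
    . . . . . . . . . .
    . . . . . . . . . .
T1:
  2·area = 80
  edge (16, 8)→(2, 6): d=(-14,-2) top-left  bias=+0
  edge (2, 6)→(0, 0): d=(-2,-6) top-left  bias=+0
  edge (0, 0)→(16, 8): d=(16,8) right/bottom  bias=-1
    (0,0)@(1, 1): e=[68,4,8] → X
    (1,0)@(3, 1): e=[72,16,-8] → .
    (0,1)@(1, 3): e=[40,0,40] → X  [on edge]
    (1,1)@(3, 3): e=[44,12,24] → X
    (2,1)@(5, 3): e=[48,24,8] → X
    (3,1)@(7, 3): e=[52,36,-8] → .
    (0,2)@(1, 5): e=[12,-4,72] → .
    (1,2)@(3, 5): e=[16,8,56] → X
    (3,2)@(7, 5): e=[24,32,24] → X
    (4,2)@(9, 5): e=[28,44,8] → X
    (5,2)@(11, 5): e=[32,56,-8] → .
    (1,3)@(3, 7): e=[-12,4,88] → .
    (4,3)@(9, 7): e=[0,40,40] → X  [on edge]
    (1,4)@(3, 9): e=[-40,0,120] → .  [on edge]
    (2,7)@(5, 15): e=[-120,0,200] → .  [on edge]
  covered (11 px):
    X . . . . . . . . .
    X X X . . . . . . .
    . X X X X . . . . .
    . . . . X X X . . .
    . . . . . . . . . .
    . . . . . . . . . .
    . . . . . . . . . .
    . . . . . . . . . .
T2:
  2·area = 56  (B↔C swapped to make it positive)
  edge (6, 8)→(18, 12): d=(12,4) right/bottom  bias=-1
  edge (18, 12)→(16, 16): d=(-2,4) right/bottom  bias=-1
  edge (16, 16)→(6, 8): d=(-10,-8) top-left  bias=+0
    (1,3)@(3, 7): e=[0,70,-14] → .  [on edge]
    (4,4)@(9, 9): e=[0,42,14] → .  [on edge]
    (5,5)@(11, 11): e=[16,30,10] → X
    (6,5)@(13, 11): e=[8,22,26] → X
    (7,5)@(15, 11): e=[0,14,42] → .  [on edge]
    (5,6)@(11, 13): e=[40,26,-10] → .
    (6,6)@(13, 13): e=[32,18,6] → X
    (7,6)@(15, 13): e=[24,10,22] → X
    (8,6)@(17, 13): e=[16,2,38] → X
    (9,6)@(19, 13): e=[8,-6,54] → .
    (6,7)@(13, 15): e=[56,14,-14] → .
    (7,7)@(15, 15): e=[48,6,2] → X
  covered (6 px):
    . . . . . . . . . .
    . . . . . . . . . .
    . . . . . . . . . .
    . . . . . . . . . .
    . . . . . . . . . .
    . . . . . X X . . .
    . . . . . . X X X .
    . . . . . . . X . .

Answer: [[0,0],[0,1],[1,1],[2,1],[1,2],[2,2],[3,2],[4,2],[4,3],[5,3],[6,3]]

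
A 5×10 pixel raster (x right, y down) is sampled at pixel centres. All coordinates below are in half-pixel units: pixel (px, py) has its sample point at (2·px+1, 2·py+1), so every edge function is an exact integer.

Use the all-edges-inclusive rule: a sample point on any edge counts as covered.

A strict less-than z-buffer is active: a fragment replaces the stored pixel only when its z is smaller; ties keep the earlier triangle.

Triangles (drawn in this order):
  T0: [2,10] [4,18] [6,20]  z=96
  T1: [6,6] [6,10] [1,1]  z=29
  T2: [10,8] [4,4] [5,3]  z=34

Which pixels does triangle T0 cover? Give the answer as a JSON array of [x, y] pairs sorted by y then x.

T0:
  2·area = 12  (B↔C swapped to make it positive)
  edge (2, 10)→(6, 20): d=(4,10) inclusive
  edge (6, 20)→(4, 18): d=(-2,-2) inclusive
  edge (4, 18)→(2, 10): d=(-2,-8) inclusive
    (1,6)@(3, 13): e=[2,8,2] → X
    (2,6)@(5, 13): e=[-18,12,18] → .
    (0,7)@(1, 15): e=[30,0,-18] → .  [on edge]
    (1,7)@(3, 15): e=[10,4,-2] → .
    (1,8)@(3, 17): e=[18,0,-6] → .  [on edge]
    (2,9)@(5, 19): e=[6,0,6] → X  [on edge]
    (3,9)@(7, 19): e=[-14,4,22] → .
  covered (2 px):
    . . . . .
    . . . . .
    . . . . .
    . . . . .
    . . . . .
    . . . . .
    . X . . .
    . . . . .
    . . . . .
    . . X . .
T1:
  2·area = 20
  edge (6, 6)→(6, 10): d=(0,4) inclusive
  edge (6, 10)→(1, 1): d=(-5,-9) inclusive
  edge (1, 1)→(6, 6): d=(5,5) inclusive
    (0,0)@(1, 1): e=[20,0,0] → X  [on edge]
    (1,0)@(3, 1): e=[12,18,-10] → .
    (0,1)@(1, 3): e=[20,-10,10] → .
    (1,1)@(3, 3): e=[12,8,0] → X  [on edge]
    (2,1)@(5, 3): e=[4,26,-10] → .
    (1,2)@(3, 5): e=[12,-2,10] → .
    (2,2)@(5, 5): e=[4,16,0] → X  [on edge]
    (3,2)@(7, 5): e=[-4,34,-10] → .
    (2,3)@(5, 7): e=[4,6,10] → X
    (3,3)@(7, 7): e=[-4,24,0] → .  [on edge]
    (2,4)@(5, 9): e=[4,-4,20] → .
    (4,4)@(9, 9): e=[-12,32,0] → .  [on edge]
  covered (4 px):
    X . . . .
    . X . . .
    . . X . .
    . . X . .
    . . . . .
    . . . . .
    . . . . .
    . . . . .
    . . . . .
    . . . . .
T2:
  2·area = 10
  edge (10, 8)→(4, 4): d=(-6,-4) inclusive
  edge (4, 4)→(5, 3): d=(1,-1) inclusive
  edge (5, 3)→(10, 8): d=(5,5) inclusive
    (1,0)@(3, 1): e=[14,-4,0] → .  [on edge]
    (3,0)@(7, 1): e=[30,0,-20] → .  [on edge]
    (2,1)@(5, 3): e=[10,0,0] → X  [on edge]
    (3,1)@(7, 3): e=[18,2,-10] → .
    (1,2)@(3, 5): e=[-10,0,20] → .  [on edge]
    (2,2)@(5, 5): e=[-2,2,10] → .
    (3,2)@(7, 5): e=[6,4,0] → X  [on edge]
    (4,2)@(9, 5): e=[14,6,-10] → .
    (0,3)@(1, 7): e=[-30,0,40] → .  [on edge]
    (3,3)@(7, 7): e=[-6,6,10] → .
    (4,3)@(9, 7): e=[2,8,0] → X  [on edge]
    (4,4)@(9, 9): e=[-10,10,10] → .
  covered (3 px):
    . . . . .
    . . X . .
    . . . X .
    . . . . X
    . . . . .
    . . . . .
    . . . . .
    . . . . .
    . . . . .
    . . . . .

Answer: [[1,6],[2,9]]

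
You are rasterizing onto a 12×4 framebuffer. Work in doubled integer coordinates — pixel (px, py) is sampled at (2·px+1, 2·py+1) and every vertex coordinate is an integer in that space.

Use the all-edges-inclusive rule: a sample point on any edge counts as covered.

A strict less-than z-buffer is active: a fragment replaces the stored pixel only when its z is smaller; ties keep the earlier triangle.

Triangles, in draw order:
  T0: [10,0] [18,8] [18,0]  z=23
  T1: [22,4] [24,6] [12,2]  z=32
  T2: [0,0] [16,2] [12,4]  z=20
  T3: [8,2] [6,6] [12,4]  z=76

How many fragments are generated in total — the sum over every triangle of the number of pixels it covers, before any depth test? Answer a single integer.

T0:
  2·area = 64  (B↔C swapped to make it positive)
  edge (10, 0)→(18, 0): d=(8,0) inclusive
  edge (18, 0)→(18, 8): d=(0,8) inclusive
  edge (18, 8)→(10, 0): d=(-8,-8) inclusive
    (5,0)@(11, 1): e=[8,56,0] → #  [on edge]
    (6,0)@(13, 1): e=[8,40,16] → #
    (7,0)@(15, 1): e=[8,24,32] → #
    (8,0)@(17, 1): e=[8,8,48] → #
    (9,0)@(19, 1): e=[8,-8,64] → ·
    (5,1)@(11, 3): e=[24,56,-16] → ·
    (6,1)@(13, 3): e=[24,40,0] → #  [on edge]
    (9,1)@(19, 3): e=[24,-8,48] → ·
    (6,2)@(13, 5): e=[40,40,-16] → ·
    (7,2)@(15, 5): e=[40,24,0] → #  [on edge]
    (9,2)@(19, 5): e=[40,-8,32] → ·
    (7,3)@(15, 7): e=[56,24,-16] → ·
    (8,3)@(17, 7): e=[56,8,0] → #  [on edge]
  covered (10 px):
    · · · · · # # # # · · ·
    · · · · · · # # # · · ·
    · · · · · · · # # · · ·
    · · · · · · · · # · · ·
T1:
  2·area = 16
  edge (22, 4)→(24, 6): d=(2,2) inclusive
  edge (24, 6)→(12, 2): d=(-12,-4) inclusive
  edge (12, 2)→(22, 4): d=(10,2) inclusive
    (3,0)@(7, 1): e=[24,-8,0] → ·  [on edge]
    (4,0)@(9, 1): e=[20,0,-4] → ·  [on edge]
    (9,0)@(19, 1): e=[0,40,-24] → ·  [on edge]
    (7,1)@(15, 3): e=[12,0,4] → #  [on edge]
    (8,1)@(17, 3): e=[8,8,0] → #  [on edge]
    (9,1)@(19, 3): e=[4,16,-4] → ·
    (10,1)@(21, 3): e=[0,24,-8] → ·  [on edge]
    (7,2)@(15, 5): e=[16,-24,24] → ·
    (8,2)@(17, 5): e=[12,-16,20] → ·
    (10,2)@(21, 5): e=[4,0,12] → #  [on edge]
    (11,2)@(23, 5): e=[0,8,8] → #  [on edge]
    (10,3)@(21, 7): e=[8,-24,32] → ·
  covered (4 px):
    · · · · · · · · · · · ·
    · · · · · · · # # · · ·
    · · · · · · · · · · # #
    · · · · · · · · · · · ·
T2:
  2·area = 40
  edge (0, 0)→(16, 2): d=(16,2) inclusive
  edge (16, 2)→(12, 4): d=(-4,2) inclusive
  edge (12, 4)→(0, 0): d=(-12,-4) inclusive
    (1,0)@(3, 1): e=[10,30,0] → #  [on edge]
    (2,0)@(5, 1): e=[6,26,8] → #
    (3,0)@(7, 1): e=[2,22,16] → #
    (4,0)@(9, 1): e=[-2,18,24] → ·
    (1,1)@(3, 3): e=[42,22,-24] → ·
    (2,1)@(5, 3): e=[38,18,-16] → ·
    (3,1)@(7, 3): e=[34,14,-8] → ·
    (4,1)@(9, 3): e=[30,10,0] → #  [on edge]
    (5,1)@(11, 3): e=[26,6,8] → #
    (6,1)@(13, 3): e=[22,2,16] → #
    (7,1)@(15, 3): e=[18,-2,24] → ·
    (4,2)@(9, 5): e=[62,2,-24] → ·
    (7,2)@(15, 5): e=[50,-10,0] → ·  [on edge]
    (10,3)@(21, 7): e=[70,-30,0] → ·  [on edge]
  covered (6 px):
    · # # # · · · · · · · ·
    · · · · # # # · · · · ·
    · · · · · · · · · · · ·
    · · · · · · · · · · · ·
T3:
  2·area = 20  (B↔C swapped to make it positive)
  edge (8, 2)→(12, 4): d=(4,2) inclusive
  edge (12, 4)→(6, 6): d=(-6,2) inclusive
  edge (6, 6)→(8, 2): d=(2,-4) inclusive
    (10,0)@(21, 1): e=[-30,0,50] → ·  [on edge]
    (4,1)@(9, 3): e=[2,12,6] → #
    (5,1)@(11, 3): e=[-2,8,14] → ·
    (7,1)@(15, 3): e=[-10,0,30] → ·  [on edge]
    (3,2)@(7, 5): e=[14,4,2] → #
    (4,2)@(9, 5): e=[10,0,10] → #  [on edge]
    (5,2)@(11, 5): e=[6,-4,18] → ·
    (1,3)@(3, 7): e=[30,0,-10] → ·  [on edge]
    (3,3)@(7, 7): e=[22,-8,6] → ·
    (4,3)@(9, 7): e=[18,-12,14] → ·
  covered (3 px):
    · · · · · · · · · · · ·
    · · · · # · · · · · · ·
    · · · # # · · · · · · ·
    · · · · · · · · · · · ·

Answer: 23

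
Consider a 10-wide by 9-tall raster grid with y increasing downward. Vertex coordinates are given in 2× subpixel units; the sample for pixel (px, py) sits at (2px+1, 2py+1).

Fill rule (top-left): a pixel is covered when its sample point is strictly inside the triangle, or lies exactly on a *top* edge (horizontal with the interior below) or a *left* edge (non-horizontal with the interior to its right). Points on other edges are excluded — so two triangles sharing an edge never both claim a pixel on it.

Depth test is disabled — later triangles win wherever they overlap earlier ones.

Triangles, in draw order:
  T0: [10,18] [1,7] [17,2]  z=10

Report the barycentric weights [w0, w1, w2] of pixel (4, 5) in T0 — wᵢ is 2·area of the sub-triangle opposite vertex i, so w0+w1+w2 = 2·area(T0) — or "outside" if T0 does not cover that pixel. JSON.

T0:
  2·area = 221
  edge (10, 18)→(1, 7): d=(-9,-11) top-left  bias=+0
  edge (1, 7)→(17, 2): d=(16,-5) top-left  bias=+0
  edge (17, 2)→(10, 18): d=(-7,16) right/bottom  bias=-1
    (7,1)@(15, 3): e=[190,6,25] → X
    (8,1)@(17, 3): e=[212,16,-7] → .
    (4,2)@(9, 5): e=[106,8,107] → X
    (5,2)@(11, 5): e=[128,18,75] → X
    (6,2)@(13, 5): e=[150,28,43] → X
    (8,2)@(17, 5): e=[194,48,-21] → .
    (0,3)@(1, 7): e=[0,0,221] → X  [on edge]
    (1,3)@(3, 7): e=[22,10,189] → X
    (2,3)@(5, 7): e=[44,20,157] → X
    (3,3)@(7, 7): e=[66,30,125] → X
    (7,3)@(15, 7): e=[154,70,-3] → .
    (0,4)@(1, 9): e=[-18,32,207] → .
  covered (28 px):
    . . . . . . . . . .
    . . . . . . . X . .
    . . . . X X X X . .
    X X X X X X X . . .
    . X X X X X X . . .
    . . X X X X X . . .
    . . . X X X . . . .
    . . . . X X . . . .
    . . . . . . . . . .

Final: [104,65,52]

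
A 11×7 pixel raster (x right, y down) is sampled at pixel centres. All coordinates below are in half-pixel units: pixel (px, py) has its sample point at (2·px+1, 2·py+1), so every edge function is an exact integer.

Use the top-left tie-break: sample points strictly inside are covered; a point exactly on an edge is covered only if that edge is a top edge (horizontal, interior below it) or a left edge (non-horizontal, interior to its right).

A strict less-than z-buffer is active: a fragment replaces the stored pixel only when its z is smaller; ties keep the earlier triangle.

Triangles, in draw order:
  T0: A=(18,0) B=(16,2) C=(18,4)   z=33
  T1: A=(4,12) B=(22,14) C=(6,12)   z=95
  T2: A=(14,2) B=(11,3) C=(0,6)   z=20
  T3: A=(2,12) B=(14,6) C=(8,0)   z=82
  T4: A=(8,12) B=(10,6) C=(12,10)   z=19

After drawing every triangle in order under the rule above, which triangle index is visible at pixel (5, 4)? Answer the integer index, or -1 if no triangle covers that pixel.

T0:
  2·area = 8  (B↔C swapped to make it positive)
  edge (18, 0)→(18, 4): d=(0,4) right/bottom  bias=-1
  edge (18, 4)→(16, 2): d=(-2,-2) top-left  bias=+0
  edge (16, 2)→(18, 0): d=(2,-2) top-left  bias=+0
    (7,0)@(15, 1): e=[12,0,-4] → ·  [on edge]
    (8,0)@(17, 1): e=[4,4,0] → █  [on edge]
    (9,0)@(19, 1): e=[-4,8,4] → ·
    (7,1)@(15, 3): e=[12,-4,0] → ·  [on edge]
    (8,1)@(17, 3): e=[4,0,4] → █  [on edge]
    (9,1)@(19, 3): e=[-4,4,8] → ·
    (6,2)@(13, 5): e=[20,-12,0] → ·  [on edge]
    (8,2)@(17, 5): e=[4,-4,8] → ·
    (9,2)@(19, 5): e=[-4,0,12] → ·  [on edge]
    (5,3)@(11, 7): e=[28,-20,0] → ·  [on edge]
    (10,3)@(21, 7): e=[-12,0,20] → ·  [on edge]
    (4,4)@(9, 9): e=[36,-28,0] → ·  [on edge]
    (3,5)@(7, 11): e=[44,-36,0] → ·  [on edge]
    (2,6)@(5, 13): e=[52,-44,0] → ·  [on edge]
  covered (2 px):
    · · · · · · · · █ · ·
    · · · · · · · · █ · ·
    · · · · · · · · · · ·
    · · · · · · · · · · ·
    · · · · · · · · · · ·
    · · · · · · · · · · ·
    · · · · · · · · · · ·
T1:
  2·area = 4  (B↔C swapped to make it positive)
  edge (4, 12)→(6, 12): d=(2,0) top-left  bias=+0
  edge (6, 12)→(22, 14): d=(16,2) right/bottom  bias=-1
  edge (22, 14)→(4, 12): d=(-18,-2) top-left  bias=+0
    (6,6)@(13, 13): e=[2,2,0] → █  [on edge]
    (7,6)@(15, 13): e=[2,-2,4] → ·
  covered (1 px):
    · · · · · · · · · · ·
    · · · · · · · · · · ·
    · · · · · · · · · · ·
    · · · · · · · · · · ·
    · · · · · · · · · · ·
    · · · · · · · · · · ·
    · · · · · · █ · · · ·
T2:
  2·area = 2
  edge (14, 2)→(11, 3): d=(-3,1) right/bottom  bias=-1
  edge (11, 3)→(0, 6): d=(-11,3) right/bottom  bias=-1
  edge (0, 6)→(14, 2): d=(14,-4) top-left  bias=+0
    (8,0)@(17, 1): e=[0,4,-2] → ·  [on edge]
    (5,1)@(11, 3): e=[0,0,2] → ·  [on edge]
    (2,2)@(5, 5): e=[0,-4,6] → ·  [on edge]
  covered (0 px):
    · · · · · · · · · · ·
    · · · · · · · · · · ·
    · · · · · · · · · · ·
    · · · · · · · · · · ·
    · · · · · · · · · · ·
    · · · · · · · · · · ·
    · · · · · · · · · · ·
T3:
  2·area = 108  (B↔C swapped to make it positive)
  edge (2, 12)→(8, 0): d=(6,-12) top-left  bias=+0
  edge (8, 0)→(14, 6): d=(6,6) right/bottom  bias=-1
  edge (14, 6)→(2, 12): d=(-12,6) right/bottom  bias=-1
    (4,0)@(9, 1): e=[18,0,90] → ·  [on edge]
    (3,1)@(7, 3): e=[6,24,78] → █
    (4,1)@(9, 3): e=[30,12,66] → █
    (5,1)@(11, 3): e=[54,0,54] → ·  [on edge]
    (3,2)@(7, 5): e=[18,36,54] → █
    (5,2)@(11, 5): e=[66,12,30] → █
    (6,2)@(13, 5): e=[90,0,18] → ·  [on edge]
    (2,3)@(5, 7): e=[6,60,42] → █
    (6,3)@(13, 7): e=[102,12,-6] → ·
    (7,3)@(15, 7): e=[126,0,-18] → ·  [on edge]
    (2,4)@(5, 9): e=[18,72,18] → █
    (4,4)@(9, 9): e=[66,48,-6] → ·
    (8,4)@(17, 9): e=[162,0,-54] → ·  [on edge]
    (9,5)@(19, 11): e=[198,0,-90] → ·  [on edge]
    (10,6)@(21, 13): e=[234,0,-126] → ·  [on edge]
  covered (12 px):
    · · · · · · · · · · ·
    · · · █ █ · · · · · ·
    · · · █ █ █ · · · · ·
    · · █ █ █ █ · · · · ·
    · · █ █ · · · · · · ·
    · █ · · · · · · · · ·
    · · · · · · · · · · ·
T4:
  2·area = 20
  edge (8, 12)→(10, 6): d=(2,-6) top-left  bias=+0
  edge (10, 6)→(12, 10): d=(2,4) right/bottom  bias=-1
  edge (12, 10)→(8, 12): d=(-4,2) right/bottom  bias=-1
    (5,1)@(11, 3): e=[0,-10,30] → ·  [on edge]
    (4,4)@(9, 9): e=[0,10,10] → █  [on edge]
    (5,4)@(11, 9): e=[12,2,6] → █
    (6,4)@(13, 9): e=[24,-6,2] → ·
    (4,5)@(9, 11): e=[4,14,2] → █
    (5,5)@(11, 11): e=[16,6,-2] → ·
    (4,6)@(9, 13): e=[8,18,-6] → ·
  covered (3 px):
    · · · · · · · · · · ·
    · · · · · · · · · · ·
    · · · · · · · · · · ·
    · · · · · · · · · · ·
    · · · · █ █ · · · · ·
    · · · · █ · · · · · ·
    · · · · · · · · · · ·

Z-buffer (winner per pixel, '.' = empty):
  . . . . . . . . 0 . .
  . . . 3 3 . . . 0 . .
  . . . 3 3 3 . . . . .
  . . 3 3 3 3 . . . . .
  . . 3 3 4 4 . . . . .
  . 3 . . 4 . . . . . .
  . . . . . . 1 . . . .

Result: 4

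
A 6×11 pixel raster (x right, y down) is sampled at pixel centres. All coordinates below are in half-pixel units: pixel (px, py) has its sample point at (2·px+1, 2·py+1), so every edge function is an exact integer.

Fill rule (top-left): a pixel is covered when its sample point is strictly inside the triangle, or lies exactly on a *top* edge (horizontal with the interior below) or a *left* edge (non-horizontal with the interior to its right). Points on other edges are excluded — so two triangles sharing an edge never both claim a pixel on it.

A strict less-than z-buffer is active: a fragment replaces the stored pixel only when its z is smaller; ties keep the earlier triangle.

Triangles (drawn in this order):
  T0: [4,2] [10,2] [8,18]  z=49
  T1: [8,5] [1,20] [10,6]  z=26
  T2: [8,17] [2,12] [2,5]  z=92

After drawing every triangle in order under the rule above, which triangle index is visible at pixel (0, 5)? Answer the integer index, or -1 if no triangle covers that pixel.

T0:
  2·area = 96
  edge (4, 2)→(10, 2): d=(6,0) top-left  bias=+0
  edge (10, 2)→(8, 18): d=(-2,16) right/bottom  bias=-1
  edge (8, 18)→(4, 2): d=(-4,-16) top-left  bias=+0
    (2,1)@(5, 3): e=[6,78,12] → █
    (3,1)@(7, 3): e=[6,46,44] → █
    (4,1)@(9, 3): e=[6,14,76] → █
    (5,1)@(11, 3): e=[6,-18,108] → ·
    (2,2)@(5, 5): e=[18,74,4] → █
    (5,2)@(11, 5): e=[18,-22,100] → ·
    (2,3)@(5, 7): e=[30,70,-4] → ·
    (3,3)@(7, 7): e=[30,38,28] → █
    (5,3)@(11, 7): e=[30,-26,92] → ·
    (3,4)@(7, 9): e=[42,34,20] → █
    (5,4)@(11, 9): e=[42,-30,84] → ·
    (3,5)@(7, 11): e=[54,30,12] → █
  covered (12 px):
    · · · · · ·
    · · █ █ █ ·
    · · █ █ █ ·
    · · · █ █ ·
    · · · █ █ ·
    · · · █ · ·
    · · · █ · ·
    · · · · · ·
    · · · · · ·
    · · · · · ·
    · · · · · ·
T1:
  2·area = 37  (B↔C swapped to make it positive)
  edge (8, 5)→(10, 6): d=(2,1) right/bottom  bias=-1
  edge (10, 6)→(1, 20): d=(-9,14) right/bottom  bias=-1
  edge (1, 20)→(8, 5): d=(7,-15) top-left  bias=+0
    (4,3)@(9, 7): e=[3,5,29] → █
    (5,3)@(11, 7): e=[1,-23,59] → ·
    (3,4)@(7, 9): e=[9,15,13] → █
    (4,4)@(9, 9): e=[7,-13,43] → ·
    (3,5)@(7, 11): e=[13,-3,27] → ·
    (2,6)@(5, 13): e=[19,7,11] → █
    (3,6)@(7, 13): e=[17,-21,41] → ·
    (2,7)@(5, 15): e=[23,-11,25] → ·
  covered (3 px):
    · · · · · ·
    · · · · · ·
    · · · · · ·
    · · · · █ ·
    · · · █ · ·
    · · · · · ·
    · · █ · · ·
    · · · · · ·
    · · · · · ·
    · · · · · ·
    · · · · · ·
T2:
  2·area = 42
  edge (8, 17)→(2, 12): d=(-6,-5) top-left  bias=+0
  edge (2, 12)→(2, 5): d=(0,-7) top-left  bias=+0
  edge (2, 5)→(8, 17): d=(6,12) right/bottom  bias=-1
    (0,1)@(1, 3): e=[49,-7,0] → ·  [on edge]
    (1,3)@(3, 7): e=[35,7,0] → ·  [on edge]
    (1,4)@(3, 9): e=[23,7,12] → █
    (2,4)@(5, 9): e=[33,21,-12] → ·
    (1,5)@(3, 11): e=[11,7,24] → █
    (2,5)@(5, 11): e=[21,21,0] → ·  [on edge]
    (1,6)@(3, 13): e=[-1,7,36] → ·
    (2,6)@(5, 13): e=[9,21,12] → █
    (3,6)@(7, 13): e=[19,35,-12] → ·
    (2,7)@(5, 15): e=[-3,21,24] → ·
    (3,7)@(7, 15): e=[7,35,0] → ·  [on edge]
    (4,9)@(9, 19): e=[-7,49,0] → ·  [on edge]
  covered (3 px):
    · · · · · ·
    · · · · · ·
    · · · · · ·
    · · · · · ·
    · █ · · · ·
    · █ · · · ·
    · · █ · · ·
    · · · · · ·
    · · · · · ·
    · · · · · ·
    · · · · · ·

Z-buffer (winner per pixel, '.' = empty):
  . . . . . .
  . . 0 0 0 .
  . . 0 0 0 .
  . . . 0 1 .
  . 2 . 1 0 .
  . 2 . 0 . .
  . . 1 0 . .
  . . . . . .
  . . . . . .
  . . . . . .
  . . . . . .

Result: -1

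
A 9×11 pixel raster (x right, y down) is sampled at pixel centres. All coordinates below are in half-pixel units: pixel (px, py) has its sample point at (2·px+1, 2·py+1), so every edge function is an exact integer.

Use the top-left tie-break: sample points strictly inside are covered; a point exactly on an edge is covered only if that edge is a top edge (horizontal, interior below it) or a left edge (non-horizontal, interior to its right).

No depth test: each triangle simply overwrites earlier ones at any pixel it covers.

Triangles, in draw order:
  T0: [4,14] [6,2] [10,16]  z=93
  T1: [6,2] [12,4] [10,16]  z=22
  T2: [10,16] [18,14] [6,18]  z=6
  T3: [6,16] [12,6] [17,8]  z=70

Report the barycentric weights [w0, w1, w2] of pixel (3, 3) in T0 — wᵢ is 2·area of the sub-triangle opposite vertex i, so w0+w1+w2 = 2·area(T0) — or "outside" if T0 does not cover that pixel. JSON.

T0:
  2·area = 76
  edge (4, 14)→(6, 2): d=(2,-12) top-left  bias=+0
  edge (6, 2)→(10, 16): d=(4,14) right/bottom  bias=-1
  edge (10, 16)→(4, 14): d=(-6,-2) top-left  bias=+0
    (3,3)@(7, 7): e=[22,6,48] → X
    (4,3)@(9, 7): e=[46,-22,52] → .
    (2,4)@(5, 9): e=[2,42,32] → X
    (4,4)@(9, 9): e=[50,-14,40] → .
    (2,5)@(5, 11): e=[6,50,20] → X
    (4,5)@(9, 11): e=[54,-6,28] → .
    (0,6)@(1, 13): e=[-38,114,0] → .  [on edge]
    (2,6)@(5, 13): e=[10,58,8] → X
    (4,6)@(9, 13): e=[58,2,16] → X
    (5,6)@(11, 13): e=[82,-26,20] → .
    (2,7)@(5, 15): e=[14,66,-4] → .
    (3,7)@(7, 15): e=[38,38,0] → X  [on edge]
    (6,8)@(13, 17): e=[114,-38,0] → .  [on edge]
  covered (10 px):
    . . . . . . . . .
    . . . . . . . . .
    . . . . . . . . .
    . . . X . . . . .
    . . X X . . . . .
    . . X X . . . . .
    . . X X X . . . .
    . . . X X . . . .
    . . . . . . . . .
    . . . . . . . . .
    . . . . . . . . .
T1:
  2·area = 76
  edge (6, 2)→(12, 4): d=(6,2) right/bottom  bias=-1
  edge (12, 4)→(10, 16): d=(-2,12) right/bottom  bias=-1
  edge (10, 16)→(6, 2): d=(-4,-14) top-left  bias=+0
    (1,0)@(3, 1): e=[0,114,-38] → .  [on edge]
    (3,1)@(7, 3): e=[4,62,10] → X
    (4,1)@(9, 3): e=[0,38,38] → .  [on edge]
    (3,2)@(7, 5): e=[16,58,2] → X
    (4,2)@(9, 5): e=[12,34,30] → X
    (5,2)@(11, 5): e=[8,10,58] → X
    (6,2)@(13, 5): e=[4,-14,86] → .
    (7,2)@(15, 5): e=[0,-38,114] → .  [on edge]
    (3,3)@(7, 7): e=[28,54,-6] → .
    (4,3)@(9, 7): e=[24,30,22] → X
    (6,3)@(13, 7): e=[16,-18,78] → .
    (4,4)@(9, 9): e=[36,26,14] → X
  covered (9 px):
    . . . . . . . . .
    . . . X . . . . .
    . . . X X X . . .
    . . . . X X . . .
    . . . . X X . . .
    . . . . X . . . .
    . . . . . . . . .
    . . . . . . . . .
    . . . . . . . . .
    . . . . . . . . .
    . . . . . . . . .
T2:
  2·area = 8
  edge (10, 16)→(18, 14): d=(8,-2) top-left  bias=+0
  edge (18, 14)→(6, 18): d=(-12,4) right/bottom  bias=-1
  edge (6, 18)→(10, 16): d=(4,-2) top-left  bias=+0
    (7,7)@(15, 15): e=[2,0,6] → .  [on edge]
    (4,8)@(9, 17): e=[6,0,2] → .  [on edge]
    (1,9)@(3, 19): e=[10,0,-2] → .  [on edge]
  covered (0 px):
    . . . . . . . . .
    . . . . . . . . .
    . . . . . . . . .
    . . . . . . . . .
    . . . . . . . . .
    . . . . . . . . .
    . . . . . . . . .
    . . . . . . . . .
    . . . . . . . . .
    . . . . . . . . .
    . . . . . . . . .
T3:
  2·area = 62
  edge (6, 16)→(12, 6): d=(6,-10) top-left  bias=+0
  edge (12, 6)→(17, 8): d=(5,2) right/bottom  bias=-1
  edge (17, 8)→(6, 16): d=(-11,8) right/bottom  bias=-1
    (7,0)@(15, 1): e=[0,-31,93] → .  [on edge]
    (6,3)@(13, 7): e=[16,3,43] → X
    (7,3)@(15, 7): e=[36,-1,27] → .
    (5,4)@(11, 9): e=[8,17,37] → X
    (7,4)@(15, 9): e=[48,9,5] → X
    (8,4)@(17, 9): e=[68,5,-11] → .
    (4,5)@(9, 11): e=[0,31,31] → X  [on edge]
    (6,5)@(13, 11): e=[40,23,-1] → .
    (7,5)@(15, 11): e=[60,19,-17] → .
    (4,6)@(9, 13): e=[12,41,9] → X
    (5,6)@(11, 13): e=[32,37,-7] → .
    (3,7)@(7, 15): e=[4,55,3] → X
    (1,10)@(3, 21): e=[0,93,-31] → .  [on edge]
  covered (8 px):
    . . . . . . . . .
    . . . . . . . . .
    . . . . . . . . .
    . . . . . . X . .
    . . . . . X X X .
    . . . . X X . . .
    . . . . X . . . .
    . . . X . . . . .
    . . . . . . . . .
    . . . . . . . . .
    . . . . . . . . .

Final: [6,48,22]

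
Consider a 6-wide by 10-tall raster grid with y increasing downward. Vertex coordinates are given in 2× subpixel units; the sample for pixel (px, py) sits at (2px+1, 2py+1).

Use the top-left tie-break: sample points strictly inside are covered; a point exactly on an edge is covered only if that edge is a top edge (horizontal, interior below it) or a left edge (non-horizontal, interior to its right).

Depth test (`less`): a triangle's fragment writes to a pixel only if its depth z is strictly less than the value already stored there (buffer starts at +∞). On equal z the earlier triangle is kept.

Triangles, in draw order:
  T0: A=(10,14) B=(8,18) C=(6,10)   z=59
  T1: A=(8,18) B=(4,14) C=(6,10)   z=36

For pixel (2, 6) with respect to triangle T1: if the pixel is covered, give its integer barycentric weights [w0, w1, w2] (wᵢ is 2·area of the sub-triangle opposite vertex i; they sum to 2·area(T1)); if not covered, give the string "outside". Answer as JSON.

T0:
  2·area = 24
  edge (10, 14)→(8, 18): d=(-2,4) right/bottom  bias=-1
  edge (8, 18)→(6, 10): d=(-2,-8) top-left  bias=+0
  edge (6, 10)→(10, 14): d=(4,4) right/bottom  bias=-1
    (0,2)@(1, 5): e=[54,-30,0] → ·  [on edge]
    (1,3)@(3, 7): e=[42,-18,0] → ·  [on edge]
    (2,4)@(5, 9): e=[30,-6,0] → ·  [on edge]
    (3,5)@(7, 11): e=[18,6,0] → ·  [on edge]
    (3,6)@(7, 13): e=[14,2,8] → █
    (4,6)@(9, 13): e=[6,18,0] → ·  [on edge]
    (3,7)@(7, 15): e=[10,-2,16] → ·
    (4,7)@(9, 15): e=[2,14,8] → █
    (5,7)@(11, 15): e=[-6,30,0] → ·  [on edge]
    (4,8)@(9, 17): e=[-2,10,16] → ·
  covered (2 px):
    · · · · · ·
    · · · · · ·
    · · · · · ·
    · · · · · ·
    · · · · · ·
    · · · · · ·
    · · · █ · ·
    · · · · █ ·
    · · · · · ·
    · · · · · ·
T1:
  2·area = 24
  edge (8, 18)→(4, 14): d=(-4,-4) top-left  bias=+0
  edge (4, 14)→(6, 10): d=(2,-4) top-left  bias=+0
  edge (6, 10)→(8, 18): d=(2,8) right/bottom  bias=-1
    (0,5)@(1, 11): e=[0,-18,42] → ·  [on edge]
    (1,6)@(3, 13): e=[0,-6,30] → ·  [on edge]
    (2,6)@(5, 13): e=[8,2,14] → █
    (3,6)@(7, 13): e=[16,10,-2] → ·
    (2,7)@(5, 15): e=[0,6,18] → █  [on edge]
    (3,7)@(7, 15): e=[8,14,2] → █
    (4,7)@(9, 15): e=[16,22,-14] → ·
    (2,8)@(5, 17): e=[-8,10,22] → ·
    (3,8)@(7, 17): e=[0,18,6] → █  [on edge]
    (4,8)@(9, 17): e=[8,26,-10] → ·
    (3,9)@(7, 19): e=[-8,22,10] → ·
    (4,9)@(9, 19): e=[0,30,-6] → ·  [on edge]
  covered (4 px):
    · · · · · ·
    · · · · · ·
    · · · · · ·
    · · · · · ·
    · · · · · ·
    · · · · · ·
    · · █ · · ·
    · · █ █ · ·
    · · · █ · ·
    · · · · · ·

Final: [2,14,8]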